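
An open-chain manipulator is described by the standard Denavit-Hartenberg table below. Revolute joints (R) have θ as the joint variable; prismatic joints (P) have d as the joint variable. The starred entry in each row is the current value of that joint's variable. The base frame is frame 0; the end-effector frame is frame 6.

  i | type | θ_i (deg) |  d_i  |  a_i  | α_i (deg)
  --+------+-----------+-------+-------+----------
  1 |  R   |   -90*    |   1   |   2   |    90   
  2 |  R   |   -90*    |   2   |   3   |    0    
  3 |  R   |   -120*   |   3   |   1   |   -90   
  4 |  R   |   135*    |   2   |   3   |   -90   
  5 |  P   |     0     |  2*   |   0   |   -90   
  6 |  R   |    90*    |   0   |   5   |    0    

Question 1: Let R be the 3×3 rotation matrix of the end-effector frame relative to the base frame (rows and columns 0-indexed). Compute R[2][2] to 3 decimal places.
End-effector z-axis (col 2 of R) = (0.0000,-0.5000,0.8660)
R[2][2] = 0.8660

0.866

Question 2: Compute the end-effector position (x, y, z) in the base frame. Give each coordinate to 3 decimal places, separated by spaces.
after link 1: o_1 = (0.0000, -2.0000, 1.0000)
after link 2: o_2 = (-2.0000, -2.0000, -2.0000)
after link 3: o_3 = (-5.0000, -1.1340, -1.5000)
after link 4: o_4 = (-2.8787, -1.9711, -4.2927)
after link 5: o_5 = (-4.2929, -3.1958, -4.9998)
after link 6: o_6 = (-0.7574, -0.1340, -3.2321)

-0.757 -0.134 -3.232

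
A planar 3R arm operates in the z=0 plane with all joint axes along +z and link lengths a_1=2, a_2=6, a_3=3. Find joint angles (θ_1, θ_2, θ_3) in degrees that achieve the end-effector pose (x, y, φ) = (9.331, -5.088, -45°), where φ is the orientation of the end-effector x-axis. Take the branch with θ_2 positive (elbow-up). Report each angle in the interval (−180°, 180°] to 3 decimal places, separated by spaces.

-45.012 30.019 -30.007

wrist centre = target − a_3·(cos φ, sin φ) = (7.2097, -2.9667)
cos θ_2 = (60.7807−2²−6²)/(2·2·6) = 0.8659; θ_2 = 30.0188° (elbow-up)
β = atan2(-2.9667,7.2097) = -22.3665°; ψ = atan2(3.0017,7.1952) = 22.6451°
θ_1 = β − ψ = -45.0116°
θ_3 = φ − θ_1 − θ_2 = -30.0073° (wrapped to (-180°,180°])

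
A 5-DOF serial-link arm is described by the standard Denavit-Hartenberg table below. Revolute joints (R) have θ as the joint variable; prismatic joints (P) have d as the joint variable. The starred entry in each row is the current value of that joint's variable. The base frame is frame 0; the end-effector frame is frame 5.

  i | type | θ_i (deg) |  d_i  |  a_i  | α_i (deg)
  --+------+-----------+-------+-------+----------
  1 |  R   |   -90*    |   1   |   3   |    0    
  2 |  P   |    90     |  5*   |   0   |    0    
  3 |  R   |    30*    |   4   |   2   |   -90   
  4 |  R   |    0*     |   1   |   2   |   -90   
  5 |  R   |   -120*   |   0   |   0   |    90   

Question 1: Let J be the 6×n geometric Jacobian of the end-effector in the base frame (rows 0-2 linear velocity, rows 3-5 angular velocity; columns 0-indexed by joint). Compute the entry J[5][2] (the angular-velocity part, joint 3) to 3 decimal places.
1.000

axis z_2 = (0.0000,0.0000,1.0000); lever o_n−o_2 = (2.9641,2.8660,4.0000)
cross product → J_v[:, 2] = (-2.8660,2.9641,0.0000)
J_ω[:, 2] = z_2
entry J[5][2] = 1.0000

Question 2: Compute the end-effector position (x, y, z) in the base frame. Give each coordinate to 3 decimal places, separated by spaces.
after link 1: o_1 = (0.0000, -3.0000, 1.0000)
after link 2: o_2 = (0.0000, -3.0000, 6.0000)
after link 3: o_3 = (1.7321, -2.0000, 10.0000)
after link 4: o_4 = (2.9641, -0.1340, 10.0000)
after link 5: o_5 = (2.9641, -0.1340, 10.0000)

2.964 -0.134 10.000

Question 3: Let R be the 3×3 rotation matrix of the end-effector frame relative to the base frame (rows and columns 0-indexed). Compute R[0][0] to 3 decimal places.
End-effector x-axis (col 0 of R) = (-0.8660,0.5000,0.0000)
R[0][0] = -0.8660

-0.866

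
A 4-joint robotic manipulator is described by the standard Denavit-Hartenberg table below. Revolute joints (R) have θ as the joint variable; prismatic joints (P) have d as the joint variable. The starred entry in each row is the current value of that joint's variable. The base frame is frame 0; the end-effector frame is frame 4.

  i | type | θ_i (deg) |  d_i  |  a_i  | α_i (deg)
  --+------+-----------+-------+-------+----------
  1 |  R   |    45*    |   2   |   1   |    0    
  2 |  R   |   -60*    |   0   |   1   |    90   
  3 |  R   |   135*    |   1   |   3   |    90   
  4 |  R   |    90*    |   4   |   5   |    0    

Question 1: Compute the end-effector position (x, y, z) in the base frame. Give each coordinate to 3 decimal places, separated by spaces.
0.803 -5.530 6.950

after link 1: o_1 = (0.7071, 0.7071, 2.0000)
after link 2: o_2 = (1.6730, 0.4483, 2.0000)
after link 3: o_3 = (-0.6348, 0.0314, 4.1213)
after link 4: o_4 = (0.8031, -5.5303, 6.9497)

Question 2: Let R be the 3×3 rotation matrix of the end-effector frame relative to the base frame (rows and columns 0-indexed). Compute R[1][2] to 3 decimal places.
End-effector z-axis (col 2 of R) = (0.6830,-0.1830,0.7071)
R[1][2] = -0.1830

-0.183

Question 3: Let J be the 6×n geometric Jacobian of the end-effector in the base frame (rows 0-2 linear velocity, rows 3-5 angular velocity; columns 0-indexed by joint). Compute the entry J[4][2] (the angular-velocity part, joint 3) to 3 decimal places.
-0.966

axis z_2 = (-0.2588,-0.9659,0.0000); lever o_n−o_2 = (-0.8699,-5.9786,4.9497)
cross product → J_v[:, 2] = (-4.7811,1.2811,0.7071)
J_ω[:, 2] = z_2
entry J[4][2] = -0.9659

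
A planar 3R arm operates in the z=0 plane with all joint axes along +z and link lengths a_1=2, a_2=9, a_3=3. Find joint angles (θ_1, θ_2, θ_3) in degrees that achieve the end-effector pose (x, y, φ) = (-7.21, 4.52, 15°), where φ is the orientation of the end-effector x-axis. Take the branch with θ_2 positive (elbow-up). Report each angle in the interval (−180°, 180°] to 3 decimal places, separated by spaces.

wrist centre = target − a_3·(cos φ, sin φ) = (-10.1078, 3.7435)
cos θ_2 = (116.1813−2²−9²)/(2·2·9) = 0.8661; θ_2 = 29.9861° (elbow-up)
β = atan2(3.7435,-10.1078) = 159.6773°; ψ = atan2(4.4981,9.7953) = 24.6651°
θ_1 = β − ψ = 135.0122°
θ_3 = φ − θ_1 − θ_2 = -149.9983° (wrapped to (-180°,180°])

135.012 29.986 -149.998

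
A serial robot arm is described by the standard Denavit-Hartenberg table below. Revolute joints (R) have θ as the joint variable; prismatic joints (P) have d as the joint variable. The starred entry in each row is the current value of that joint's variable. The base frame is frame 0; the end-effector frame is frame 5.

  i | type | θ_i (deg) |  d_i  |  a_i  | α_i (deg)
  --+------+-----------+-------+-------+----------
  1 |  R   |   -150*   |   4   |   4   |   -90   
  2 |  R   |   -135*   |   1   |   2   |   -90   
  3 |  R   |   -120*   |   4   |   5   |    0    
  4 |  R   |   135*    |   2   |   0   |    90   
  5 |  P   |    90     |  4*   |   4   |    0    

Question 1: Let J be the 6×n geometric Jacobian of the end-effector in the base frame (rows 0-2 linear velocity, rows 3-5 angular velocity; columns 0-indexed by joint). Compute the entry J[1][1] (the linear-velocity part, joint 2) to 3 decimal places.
-3.725

axis z_1 = (0.5000,-0.8660,0.0000); lever o_n−o_1 = (-1.1990,-11.3084,7.4496)
cross product → J_v[:, 1] = (-6.4515,-3.7248,-6.6926)
J_ω[:, 1] = z_1
entry J[1][1] = -3.7248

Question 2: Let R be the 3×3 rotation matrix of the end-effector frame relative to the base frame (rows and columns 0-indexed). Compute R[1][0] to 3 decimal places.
-0.354

End-effector x-axis (col 0 of R) = (-0.6124,-0.3536,0.7071)
R[1][0] = -0.3536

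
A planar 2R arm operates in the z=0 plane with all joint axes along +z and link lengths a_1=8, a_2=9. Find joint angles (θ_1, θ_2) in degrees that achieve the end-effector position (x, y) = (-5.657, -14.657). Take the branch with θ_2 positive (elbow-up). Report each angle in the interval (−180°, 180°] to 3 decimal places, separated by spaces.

-134.999 44.997

cos θ_2 = (246.8293−8²−9²)/(2·8·9) = 0.7071; θ_2 = 44.9967° (elbow-up)
β = atan2(-14.6570,-5.6570) = -111.1045°; ψ = atan2(6.3636,14.3643) = 23.8940°
θ_1 = β − ψ = -134.9985°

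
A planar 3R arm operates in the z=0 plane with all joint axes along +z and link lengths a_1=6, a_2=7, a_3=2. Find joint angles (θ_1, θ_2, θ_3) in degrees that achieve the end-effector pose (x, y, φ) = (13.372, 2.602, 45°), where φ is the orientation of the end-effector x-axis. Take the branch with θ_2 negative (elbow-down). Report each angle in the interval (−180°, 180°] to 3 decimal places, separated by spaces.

wrist centre = target − a_3·(cos φ, sin φ) = (11.9578, 1.1878)
cos θ_2 = (144.3995−6²−7²)/(2·6·7) = 0.7071; θ_2 = -44.9976° (elbow-down)
β = atan2(1.1878,11.9578) = 5.6727°; ψ = atan2(-4.9495,10.9500) = -24.3236°
θ_1 = β − ψ = 29.9963°
θ_3 = φ − θ_1 − θ_2 = 60.0012° (wrapped to (-180°,180°])

29.996 -44.998 60.001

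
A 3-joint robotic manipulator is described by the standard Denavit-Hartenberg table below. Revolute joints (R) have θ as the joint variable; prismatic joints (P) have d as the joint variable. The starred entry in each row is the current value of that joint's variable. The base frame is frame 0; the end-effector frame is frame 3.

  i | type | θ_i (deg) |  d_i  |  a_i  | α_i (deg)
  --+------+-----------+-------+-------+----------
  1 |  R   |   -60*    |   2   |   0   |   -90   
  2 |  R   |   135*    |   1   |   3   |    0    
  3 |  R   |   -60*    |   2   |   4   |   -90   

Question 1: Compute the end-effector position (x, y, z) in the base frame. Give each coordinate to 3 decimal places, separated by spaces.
after link 1: o_1 = (0.0000, 0.0000, 2.0000)
after link 2: o_2 = (-0.1946, 2.3371, -0.1213)
after link 3: o_3 = (2.0551, 2.4405, -3.9850)

2.055 2.441 -3.985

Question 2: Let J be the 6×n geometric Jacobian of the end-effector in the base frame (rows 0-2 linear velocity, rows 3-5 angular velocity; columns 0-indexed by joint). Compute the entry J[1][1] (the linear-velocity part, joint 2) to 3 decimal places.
axis z_1 = (0.8660,0.5000,0.0000); lever o_n−o_1 = (2.0551,2.4405,-5.9850)
cross product → J_v[:, 1] = (-2.9925,5.1832,1.0860)
J_ω[:, 1] = z_1
entry J[1][1] = 5.1832

5.183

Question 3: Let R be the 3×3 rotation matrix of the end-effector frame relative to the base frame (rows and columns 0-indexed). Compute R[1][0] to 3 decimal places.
-0.224

End-effector x-axis (col 0 of R) = (0.1294,-0.2241,-0.9659)
R[1][0] = -0.2241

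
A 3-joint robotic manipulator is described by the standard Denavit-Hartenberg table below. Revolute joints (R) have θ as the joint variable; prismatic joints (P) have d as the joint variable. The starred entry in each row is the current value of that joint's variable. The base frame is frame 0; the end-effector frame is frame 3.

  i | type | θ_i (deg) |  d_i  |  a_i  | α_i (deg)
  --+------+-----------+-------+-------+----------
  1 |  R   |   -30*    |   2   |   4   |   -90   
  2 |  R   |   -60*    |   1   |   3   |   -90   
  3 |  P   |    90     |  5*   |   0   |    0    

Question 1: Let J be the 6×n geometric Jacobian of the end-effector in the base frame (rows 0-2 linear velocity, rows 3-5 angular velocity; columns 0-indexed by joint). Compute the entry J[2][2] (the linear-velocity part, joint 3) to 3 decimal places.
-0.500

prismatic axis z_2 = (0.7500,-0.4330,-0.5000)
J_v[:, 2] = z_2; J_ω[:, 2] = (0,0,0)
entry J[2][2] = -0.5000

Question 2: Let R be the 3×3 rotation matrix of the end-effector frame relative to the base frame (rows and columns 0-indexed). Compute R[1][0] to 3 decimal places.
End-effector x-axis (col 0 of R) = (-0.5000,-0.8660,-0.0000)
R[1][0] = -0.8660

-0.866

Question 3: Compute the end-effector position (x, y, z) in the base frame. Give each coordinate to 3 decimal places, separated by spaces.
after link 1: o_1 = (3.4641, -2.0000, 2.0000)
after link 2: o_2 = (5.2631, -1.8840, 4.5981)
after link 3: o_3 = (9.0131, -4.0490, 2.0981)

9.013 -4.049 2.098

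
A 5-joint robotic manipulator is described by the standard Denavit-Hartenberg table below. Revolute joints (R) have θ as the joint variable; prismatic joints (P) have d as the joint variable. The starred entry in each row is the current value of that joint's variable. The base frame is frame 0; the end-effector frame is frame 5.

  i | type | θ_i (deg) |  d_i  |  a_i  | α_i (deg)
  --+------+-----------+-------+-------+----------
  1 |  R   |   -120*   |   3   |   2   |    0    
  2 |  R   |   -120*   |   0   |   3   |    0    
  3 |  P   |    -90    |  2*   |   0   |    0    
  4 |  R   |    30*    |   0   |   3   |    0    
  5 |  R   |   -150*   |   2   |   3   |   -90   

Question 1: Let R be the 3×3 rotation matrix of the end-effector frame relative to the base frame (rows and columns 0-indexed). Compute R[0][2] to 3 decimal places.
End-effector z-axis (col 2 of R) = (1.0000,0.0000,0.0000)
R[0][2] = 1.0000

1.000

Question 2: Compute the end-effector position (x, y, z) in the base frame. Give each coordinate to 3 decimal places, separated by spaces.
-1.000 0.464 7.000

after link 1: o_1 = (-1.0000, -1.7321, 3.0000)
after link 2: o_2 = (-2.5000, 0.8660, 3.0000)
after link 3: o_3 = (-2.5000, 0.8660, 5.0000)
after link 4: o_4 = (-1.0000, 3.4641, 5.0000)
after link 5: o_5 = (-1.0000, 0.4641, 7.0000)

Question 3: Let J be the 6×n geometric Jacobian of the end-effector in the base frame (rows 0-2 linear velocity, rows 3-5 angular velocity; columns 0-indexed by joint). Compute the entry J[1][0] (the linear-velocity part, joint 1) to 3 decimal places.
-1.000

axis z_0 = ẑ; lever o_n−o_0 = (-1.0000,0.4641,7.0000)
cross product → J_v[:, 0] = (-0.4641,-1.0000,0.0000)
J_ω[:, 0] = z_0
entry J[1][0] = -1.0000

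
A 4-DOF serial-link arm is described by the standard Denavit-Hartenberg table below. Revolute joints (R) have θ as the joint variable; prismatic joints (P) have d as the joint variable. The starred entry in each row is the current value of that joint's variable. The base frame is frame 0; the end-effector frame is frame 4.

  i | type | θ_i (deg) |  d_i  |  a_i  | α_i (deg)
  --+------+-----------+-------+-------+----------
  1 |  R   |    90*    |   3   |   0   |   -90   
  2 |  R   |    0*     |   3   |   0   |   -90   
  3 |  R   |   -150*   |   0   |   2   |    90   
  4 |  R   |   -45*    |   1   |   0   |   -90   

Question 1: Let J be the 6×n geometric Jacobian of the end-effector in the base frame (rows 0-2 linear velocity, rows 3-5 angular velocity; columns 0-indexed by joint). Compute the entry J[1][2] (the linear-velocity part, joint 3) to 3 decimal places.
axis z_2 = (-0.0000,0.0000,-1.0000); lever o_n−o_2 = (-0.1340,-2.2321,0.0000)
cross product → J_v[:, 2] = (-2.2321,0.1340,0.0000)
J_ω[:, 2] = z_2
entry J[1][2] = 0.1340

0.134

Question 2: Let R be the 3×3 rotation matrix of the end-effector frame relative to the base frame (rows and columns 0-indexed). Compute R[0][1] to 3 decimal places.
-0.866

End-effector y-axis (col 1 of R) = (-0.8660,0.5000,0.0000)
R[0][1] = -0.8660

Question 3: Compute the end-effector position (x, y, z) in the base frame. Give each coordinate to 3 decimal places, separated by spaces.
after link 1: o_1 = (0.0000, 0.0000, 3.0000)
after link 2: o_2 = (-3.0000, 0.0000, 3.0000)
after link 3: o_3 = (-4.0000, -1.7321, 3.0000)
after link 4: o_4 = (-3.1340, -2.2321, 3.0000)

-3.134 -2.232 3.000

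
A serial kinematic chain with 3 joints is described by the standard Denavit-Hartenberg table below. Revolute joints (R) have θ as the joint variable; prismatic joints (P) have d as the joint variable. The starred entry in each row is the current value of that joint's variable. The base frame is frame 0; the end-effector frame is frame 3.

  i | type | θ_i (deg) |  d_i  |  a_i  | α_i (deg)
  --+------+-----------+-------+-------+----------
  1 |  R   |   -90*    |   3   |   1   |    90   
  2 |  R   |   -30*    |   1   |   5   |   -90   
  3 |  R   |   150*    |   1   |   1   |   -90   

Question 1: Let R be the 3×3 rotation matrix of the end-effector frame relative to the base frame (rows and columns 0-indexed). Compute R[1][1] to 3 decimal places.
0.500

End-effector y-axis (col 1 of R) = (-0.0000,0.5000,-0.8660)
R[1][1] = 0.5000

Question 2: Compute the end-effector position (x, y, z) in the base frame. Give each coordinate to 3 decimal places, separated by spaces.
after link 1: o_1 = (0.0000, -1.0000, 3.0000)
after link 2: o_2 = (-1.0000, -5.3301, 0.5000)
after link 3: o_3 = (-0.5000, -5.0801, 1.7990)

-0.500 -5.080 1.799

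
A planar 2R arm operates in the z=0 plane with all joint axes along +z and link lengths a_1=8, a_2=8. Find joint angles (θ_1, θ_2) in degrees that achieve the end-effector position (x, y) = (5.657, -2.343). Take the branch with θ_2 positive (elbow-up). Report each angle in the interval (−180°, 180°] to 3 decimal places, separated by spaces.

-89.998 134.999

cos θ_2 = (37.4913−8²−8²)/(2·8·8) = -0.7071; θ_2 = 134.9994° (elbow-up)
β = atan2(-2.3430,5.6570) = -22.4982°; ψ = atan2(5.6569,2.3432) = 67.4997°
θ_1 = β − ψ = -89.9979°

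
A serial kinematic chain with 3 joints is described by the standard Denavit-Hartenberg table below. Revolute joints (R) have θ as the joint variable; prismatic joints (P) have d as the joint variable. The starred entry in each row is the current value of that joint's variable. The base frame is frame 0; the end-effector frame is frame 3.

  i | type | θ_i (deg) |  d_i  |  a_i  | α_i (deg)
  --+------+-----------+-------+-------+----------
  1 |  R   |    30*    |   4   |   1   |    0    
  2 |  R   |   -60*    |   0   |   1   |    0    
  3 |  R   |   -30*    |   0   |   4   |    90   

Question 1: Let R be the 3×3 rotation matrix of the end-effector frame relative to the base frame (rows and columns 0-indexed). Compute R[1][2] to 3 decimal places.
-0.500

End-effector z-axis (col 2 of R) = (-0.8660,-0.5000,0.0000)
R[1][2] = -0.5000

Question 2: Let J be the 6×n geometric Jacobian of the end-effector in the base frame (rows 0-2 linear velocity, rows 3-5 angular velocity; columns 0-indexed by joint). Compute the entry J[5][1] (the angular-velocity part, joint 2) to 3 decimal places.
1.000

axis z_1 = (0.0000,0.0000,1.0000); lever o_n−o_1 = (2.8660,-3.9641,0.0000)
cross product → J_v[:, 1] = (3.9641,2.8660,-0.0000)
J_ω[:, 1] = z_1
entry J[5][1] = 1.0000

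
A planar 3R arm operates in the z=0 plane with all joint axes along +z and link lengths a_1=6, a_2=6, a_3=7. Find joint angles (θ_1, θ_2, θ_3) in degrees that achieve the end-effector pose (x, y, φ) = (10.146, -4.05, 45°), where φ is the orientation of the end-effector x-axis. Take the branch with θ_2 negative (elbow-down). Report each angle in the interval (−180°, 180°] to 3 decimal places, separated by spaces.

wrist centre = target − a_3·(cos φ, sin φ) = (5.1963, -8.9997)
cos θ_2 = (107.9965−6²−6²)/(2·6·6) = 0.5000; θ_2 = -60.0032° (elbow-down)
β = atan2(-8.9997,5.1963) = -59.9988°; ψ = atan2(-5.1963,8.9997) = -30.0016°
θ_1 = β − ψ = -29.9972°
θ_3 = φ − θ_1 − θ_2 = 135.0004° (wrapped to (-180°,180°])

-29.997 -60.003 135.000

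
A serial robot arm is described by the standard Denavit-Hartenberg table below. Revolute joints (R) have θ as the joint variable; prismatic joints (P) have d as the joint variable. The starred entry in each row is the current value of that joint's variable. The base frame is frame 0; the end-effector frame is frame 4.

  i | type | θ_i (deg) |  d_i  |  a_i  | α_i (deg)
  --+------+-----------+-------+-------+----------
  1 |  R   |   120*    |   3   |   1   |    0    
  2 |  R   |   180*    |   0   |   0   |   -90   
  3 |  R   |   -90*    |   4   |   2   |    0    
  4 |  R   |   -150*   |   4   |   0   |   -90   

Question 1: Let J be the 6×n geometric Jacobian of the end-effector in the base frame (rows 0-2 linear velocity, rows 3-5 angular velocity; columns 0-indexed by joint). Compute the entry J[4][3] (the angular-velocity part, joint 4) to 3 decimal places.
0.500

axis z_3 = (0.8660,0.5000,0.0000); lever o_n−o_3 = (3.4641,2.0000,0.0000)
cross product → J_v[:, 3] = (-0.0000,0.0000,0.0000)
J_ω[:, 3] = z_3
entry J[4][3] = 0.5000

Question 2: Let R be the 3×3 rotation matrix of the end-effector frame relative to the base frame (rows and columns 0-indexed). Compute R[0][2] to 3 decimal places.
End-effector z-axis (col 2 of R) = (-0.4330,0.7500,0.5000)
R[0][2] = -0.4330

-0.433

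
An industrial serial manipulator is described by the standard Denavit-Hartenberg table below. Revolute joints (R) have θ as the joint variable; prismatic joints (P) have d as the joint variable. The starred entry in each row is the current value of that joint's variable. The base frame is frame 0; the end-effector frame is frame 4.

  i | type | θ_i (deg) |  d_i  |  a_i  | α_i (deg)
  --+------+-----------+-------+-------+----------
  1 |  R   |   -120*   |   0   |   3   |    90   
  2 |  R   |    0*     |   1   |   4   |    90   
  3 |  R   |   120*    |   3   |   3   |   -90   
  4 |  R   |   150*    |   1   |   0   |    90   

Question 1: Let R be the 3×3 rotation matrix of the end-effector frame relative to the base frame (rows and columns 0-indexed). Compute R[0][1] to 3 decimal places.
0.866

End-effector y-axis (col 1 of R) = (0.8660,0.5000,-0.0000)
R[0][1] = 0.8660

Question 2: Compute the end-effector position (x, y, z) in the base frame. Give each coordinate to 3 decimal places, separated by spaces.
after link 1: o_1 = (-1.5000, -2.5981, 0.0000)
after link 2: o_2 = (-4.3660, -5.5622, 0.0000)
after link 3: o_3 = (-5.8660, -2.9641, -3.0000)
after link 4: o_4 = (-5.0000, -2.4641, -3.0000)

-5.000 -2.464 -3.000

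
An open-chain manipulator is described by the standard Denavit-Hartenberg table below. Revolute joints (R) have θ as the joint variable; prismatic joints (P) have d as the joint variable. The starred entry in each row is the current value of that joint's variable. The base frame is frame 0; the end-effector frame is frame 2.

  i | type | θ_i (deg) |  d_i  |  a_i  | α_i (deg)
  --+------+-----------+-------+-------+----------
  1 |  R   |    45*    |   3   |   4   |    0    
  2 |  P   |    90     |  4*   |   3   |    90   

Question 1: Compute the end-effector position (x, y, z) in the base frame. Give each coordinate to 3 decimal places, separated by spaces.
after link 1: o_1 = (2.8284, 2.8284, 3.0000)
after link 2: o_2 = (0.7071, 4.9497, 7.0000)

0.707 4.950 7.000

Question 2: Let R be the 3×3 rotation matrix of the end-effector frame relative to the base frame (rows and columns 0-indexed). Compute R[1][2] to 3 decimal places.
0.707

End-effector z-axis (col 2 of R) = (0.7071,0.7071,0.0000)
R[1][2] = 0.7071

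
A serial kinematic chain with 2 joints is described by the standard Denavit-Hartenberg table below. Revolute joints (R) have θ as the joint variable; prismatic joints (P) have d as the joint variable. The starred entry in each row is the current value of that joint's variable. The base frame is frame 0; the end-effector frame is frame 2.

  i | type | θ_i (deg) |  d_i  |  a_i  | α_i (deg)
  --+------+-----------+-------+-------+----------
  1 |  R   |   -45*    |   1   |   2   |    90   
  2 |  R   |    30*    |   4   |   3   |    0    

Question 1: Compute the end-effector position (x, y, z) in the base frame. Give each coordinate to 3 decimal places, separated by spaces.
0.423 -6.080 2.500

after link 1: o_1 = (1.4142, -1.4142, 1.0000)
after link 2: o_2 = (0.4229, -6.0798, 2.5000)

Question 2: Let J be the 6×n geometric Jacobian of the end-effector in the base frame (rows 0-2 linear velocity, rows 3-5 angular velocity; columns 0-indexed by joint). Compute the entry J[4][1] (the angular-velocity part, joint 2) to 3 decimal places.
axis z_1 = (-0.7071,-0.7071,0.0000); lever o_n−o_1 = (-0.9913,-4.6655,1.5000)
cross product → J_v[:, 1] = (-1.0607,1.0607,2.5981)
J_ω[:, 1] = z_1
entry J[4][1] = -0.7071

-0.707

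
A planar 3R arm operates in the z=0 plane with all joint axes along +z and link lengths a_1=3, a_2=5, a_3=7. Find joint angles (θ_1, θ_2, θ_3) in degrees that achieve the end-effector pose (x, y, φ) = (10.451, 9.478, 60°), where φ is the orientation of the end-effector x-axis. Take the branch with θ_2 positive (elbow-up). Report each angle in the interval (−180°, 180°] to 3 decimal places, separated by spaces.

wrist centre = target − a_3·(cos φ, sin φ) = (6.9510, 3.4158)
cos θ_2 = (59.9842−3²−5²)/(2·3·5) = 0.8661; θ_2 = 29.9867° (elbow-up)
β = atan2(3.4158,6.9510) = 26.1702°; ψ = atan2(2.4990,7.3307) = 18.8239°
θ_1 = β − ψ = 7.3462°
θ_3 = φ − θ_1 − θ_2 = 22.6671° (wrapped to (-180°,180°])

7.346 29.987 22.667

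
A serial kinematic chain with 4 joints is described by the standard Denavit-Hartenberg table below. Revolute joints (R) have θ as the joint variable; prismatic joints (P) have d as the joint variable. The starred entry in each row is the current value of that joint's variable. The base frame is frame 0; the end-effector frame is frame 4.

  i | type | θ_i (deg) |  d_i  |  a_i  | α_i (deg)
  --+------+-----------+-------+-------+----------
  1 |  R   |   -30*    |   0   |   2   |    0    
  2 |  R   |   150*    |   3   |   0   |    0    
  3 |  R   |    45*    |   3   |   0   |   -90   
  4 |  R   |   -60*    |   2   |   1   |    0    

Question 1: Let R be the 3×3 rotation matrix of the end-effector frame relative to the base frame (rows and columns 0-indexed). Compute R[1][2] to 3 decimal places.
-0.966

End-effector z-axis (col 2 of R) = (-0.2588,-0.9659,0.0000)
R[1][2] = -0.9659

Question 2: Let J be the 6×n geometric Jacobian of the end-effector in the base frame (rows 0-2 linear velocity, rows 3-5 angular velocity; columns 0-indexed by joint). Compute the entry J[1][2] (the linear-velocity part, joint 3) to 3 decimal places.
-1.001

axis z_2 = (0.0000,0.0000,1.0000); lever o_n−o_2 = (-1.0006,-1.8024,3.8660)
cross product → J_v[:, 2] = (1.8024,-1.0006,0.0000)
J_ω[:, 2] = z_2
entry J[1][2] = -1.0006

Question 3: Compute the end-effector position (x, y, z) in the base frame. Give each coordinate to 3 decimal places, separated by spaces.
0.731 -2.802 6.866

after link 1: o_1 = (1.7321, -1.0000, 0.0000)
after link 2: o_2 = (1.7321, -1.0000, 3.0000)
after link 3: o_3 = (1.7321, -1.0000, 6.0000)
after link 4: o_4 = (0.7314, -2.8024, 6.8660)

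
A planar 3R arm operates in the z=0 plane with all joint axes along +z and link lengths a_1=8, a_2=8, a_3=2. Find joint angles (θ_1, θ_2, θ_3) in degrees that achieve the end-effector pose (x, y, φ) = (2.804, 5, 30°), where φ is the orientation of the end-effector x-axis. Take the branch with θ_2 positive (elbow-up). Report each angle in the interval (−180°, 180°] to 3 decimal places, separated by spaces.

-0.002 150.000 -119.998

wrist centre = target − a_3·(cos φ, sin φ) = (1.0719, 4.0000)
cos θ_2 = (17.1491−8²−8²)/(2·8·8) = -0.8660; θ_2 = 149.9997° (elbow-up)
β = atan2(4.0000,1.0719) = 74.9980°; ψ = atan2(4.0000,1.0718) = 74.9999°
θ_1 = β − ψ = -0.0019°
θ_3 = φ − θ_1 − θ_2 = -119.9978° (wrapped to (-180°,180°])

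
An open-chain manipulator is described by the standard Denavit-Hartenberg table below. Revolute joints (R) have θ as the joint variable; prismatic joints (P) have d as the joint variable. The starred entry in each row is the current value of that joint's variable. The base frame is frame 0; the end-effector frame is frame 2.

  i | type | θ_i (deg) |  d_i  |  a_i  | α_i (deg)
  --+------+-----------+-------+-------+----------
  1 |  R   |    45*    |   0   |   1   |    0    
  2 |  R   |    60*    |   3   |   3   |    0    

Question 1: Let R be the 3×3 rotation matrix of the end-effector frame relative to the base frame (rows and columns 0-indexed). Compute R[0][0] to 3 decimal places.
-0.259

End-effector x-axis (col 0 of R) = (-0.2588,0.9659,0.0000)
R[0][0] = -0.2588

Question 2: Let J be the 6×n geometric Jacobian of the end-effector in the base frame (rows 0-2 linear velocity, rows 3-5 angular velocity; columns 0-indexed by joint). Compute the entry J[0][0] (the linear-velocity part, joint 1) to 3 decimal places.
-3.605

axis z_0 = ẑ; lever o_n−o_0 = (-0.0694,3.6049,3.0000)
cross product → J_v[:, 0] = (-3.6049,-0.0694,0.0000)
J_ω[:, 0] = z_0
entry J[0][0] = -3.6049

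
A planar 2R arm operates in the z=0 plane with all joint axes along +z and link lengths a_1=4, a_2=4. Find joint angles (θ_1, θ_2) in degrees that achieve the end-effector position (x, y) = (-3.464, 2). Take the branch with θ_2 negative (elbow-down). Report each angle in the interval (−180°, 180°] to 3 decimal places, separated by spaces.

-150.000 -120.001

cos θ_2 = (15.9993−4²−4²)/(2·4·4) = -0.5000; θ_2 = -120.0015° (elbow-down)
β = atan2(2.0000,-3.4640) = 149.9993°; ψ = atan2(-3.4641,1.9999) = -60.0007°
θ_1 = β − ψ = 210.0000°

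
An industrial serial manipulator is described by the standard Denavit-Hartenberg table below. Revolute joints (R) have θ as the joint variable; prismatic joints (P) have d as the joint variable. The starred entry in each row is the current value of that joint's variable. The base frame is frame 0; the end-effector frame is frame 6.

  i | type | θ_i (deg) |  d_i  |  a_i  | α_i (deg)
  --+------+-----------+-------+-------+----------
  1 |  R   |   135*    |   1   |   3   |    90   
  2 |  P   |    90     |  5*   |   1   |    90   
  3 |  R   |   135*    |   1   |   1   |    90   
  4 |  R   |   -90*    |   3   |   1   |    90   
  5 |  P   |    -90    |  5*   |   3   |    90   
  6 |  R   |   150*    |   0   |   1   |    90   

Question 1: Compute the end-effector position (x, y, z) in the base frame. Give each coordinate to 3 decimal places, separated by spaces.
-0.403 3.840 5.794

after link 1: o_1 = (-2.1213, 2.1213, 1.0000)
after link 2: o_2 = (1.4142, 5.6569, 2.0000)
after link 3: o_3 = (1.2071, 6.8640, 1.2929)
after link 4: o_4 = (3.4142, 7.6569, 3.4142)
after link 5: o_5 = (-0.5858, 3.6569, 4.8284)
after link 6: o_6 = (-0.4028, 3.8399, 5.7944)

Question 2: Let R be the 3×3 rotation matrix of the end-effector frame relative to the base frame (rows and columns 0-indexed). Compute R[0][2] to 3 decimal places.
End-effector z-axis (col 2 of R) = (-0.6830,-0.6830,0.2588)
R[0][2] = -0.6830

-0.683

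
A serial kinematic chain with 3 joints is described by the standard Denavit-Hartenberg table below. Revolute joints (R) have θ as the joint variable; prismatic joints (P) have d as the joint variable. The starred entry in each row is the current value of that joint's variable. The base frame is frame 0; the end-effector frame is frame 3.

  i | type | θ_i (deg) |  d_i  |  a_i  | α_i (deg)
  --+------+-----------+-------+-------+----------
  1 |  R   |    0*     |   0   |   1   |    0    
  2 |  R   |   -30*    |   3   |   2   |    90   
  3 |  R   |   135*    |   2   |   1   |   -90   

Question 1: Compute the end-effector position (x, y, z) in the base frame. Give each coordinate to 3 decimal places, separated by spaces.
after link 1: o_1 = (1.0000, 0.0000, 0.0000)
after link 2: o_2 = (2.7321, -1.0000, 3.0000)
after link 3: o_3 = (1.1197, -2.3785, 3.7071)

1.120 -2.378 3.707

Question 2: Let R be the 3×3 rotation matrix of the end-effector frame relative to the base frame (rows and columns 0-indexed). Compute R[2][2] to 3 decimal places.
-0.707

End-effector z-axis (col 2 of R) = (-0.6124,0.3536,-0.7071)
R[2][2] = -0.7071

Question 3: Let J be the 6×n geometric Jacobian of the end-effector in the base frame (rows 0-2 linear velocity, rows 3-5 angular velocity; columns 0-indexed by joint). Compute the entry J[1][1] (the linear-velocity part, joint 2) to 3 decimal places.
axis z_1 = (0.0000,0.0000,1.0000); lever o_n−o_1 = (0.1197,-2.3785,3.7071)
cross product → J_v[:, 1] = (2.3785,0.1197,-0.0000)
J_ω[:, 1] = z_1
entry J[1][1] = 0.1197

0.120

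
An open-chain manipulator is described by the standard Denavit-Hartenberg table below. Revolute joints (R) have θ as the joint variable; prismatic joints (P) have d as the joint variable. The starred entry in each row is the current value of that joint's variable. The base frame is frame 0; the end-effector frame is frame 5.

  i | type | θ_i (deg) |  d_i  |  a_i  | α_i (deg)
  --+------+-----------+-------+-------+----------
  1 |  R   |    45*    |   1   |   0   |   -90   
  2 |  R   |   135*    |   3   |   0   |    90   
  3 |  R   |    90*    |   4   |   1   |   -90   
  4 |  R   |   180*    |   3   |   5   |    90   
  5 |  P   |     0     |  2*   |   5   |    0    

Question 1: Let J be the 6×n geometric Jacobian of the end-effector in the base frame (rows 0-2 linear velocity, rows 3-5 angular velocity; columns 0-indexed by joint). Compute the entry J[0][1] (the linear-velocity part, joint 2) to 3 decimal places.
0.500

axis z_1 = (-0.7071,0.7071,0.0000); lever o_n−o_1 = (6.7426,-1.7426,0.7071)
cross product → J_v[:, 1] = (0.5000,0.5000,-3.5355)
J_ω[:, 1] = z_1
entry J[0][1] = 0.5000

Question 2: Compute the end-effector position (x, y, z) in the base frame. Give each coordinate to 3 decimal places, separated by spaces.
after link 1: o_1 = (0.0000, 0.0000, 1.0000)
after link 2: o_2 = (-2.1213, 2.1213, 1.0000)
after link 3: o_3 = (-0.8284, 4.8284, -1.8284)
after link 4: o_4 = (4.2071, 2.7929, 0.2929)
after link 5: o_5 = (6.7426, -1.7426, 1.7071)

6.743 -1.743 1.707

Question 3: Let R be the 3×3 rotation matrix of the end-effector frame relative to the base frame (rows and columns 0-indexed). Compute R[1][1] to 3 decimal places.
0.500

End-effector y-axis (col 1 of R) = (0.5000,0.5000,0.7071)
R[1][1] = 0.5000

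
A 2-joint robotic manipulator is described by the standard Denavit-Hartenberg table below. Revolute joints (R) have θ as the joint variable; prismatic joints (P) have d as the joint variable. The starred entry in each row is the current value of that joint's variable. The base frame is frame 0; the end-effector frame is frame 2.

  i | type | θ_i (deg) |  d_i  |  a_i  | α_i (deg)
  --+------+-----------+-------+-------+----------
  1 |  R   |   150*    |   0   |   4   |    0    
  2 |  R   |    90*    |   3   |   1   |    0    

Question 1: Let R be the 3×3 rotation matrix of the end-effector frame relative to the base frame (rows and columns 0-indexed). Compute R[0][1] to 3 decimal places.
End-effector y-axis (col 1 of R) = (0.8660,-0.5000,0.0000)
R[0][1] = 0.8660

0.866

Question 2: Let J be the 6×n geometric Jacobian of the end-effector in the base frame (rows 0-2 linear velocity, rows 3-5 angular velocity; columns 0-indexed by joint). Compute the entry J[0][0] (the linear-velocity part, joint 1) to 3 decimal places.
axis z_0 = ẑ; lever o_n−o_0 = (-3.9641,1.1340,3.0000)
cross product → J_v[:, 0] = (-1.1340,-3.9641,0.0000)
J_ω[:, 0] = z_0
entry J[0][0] = -1.1340

-1.134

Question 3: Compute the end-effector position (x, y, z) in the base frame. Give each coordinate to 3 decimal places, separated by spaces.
after link 1: o_1 = (-3.4641, 2.0000, 0.0000)
after link 2: o_2 = (-3.9641, 1.1340, 3.0000)

-3.964 1.134 3.000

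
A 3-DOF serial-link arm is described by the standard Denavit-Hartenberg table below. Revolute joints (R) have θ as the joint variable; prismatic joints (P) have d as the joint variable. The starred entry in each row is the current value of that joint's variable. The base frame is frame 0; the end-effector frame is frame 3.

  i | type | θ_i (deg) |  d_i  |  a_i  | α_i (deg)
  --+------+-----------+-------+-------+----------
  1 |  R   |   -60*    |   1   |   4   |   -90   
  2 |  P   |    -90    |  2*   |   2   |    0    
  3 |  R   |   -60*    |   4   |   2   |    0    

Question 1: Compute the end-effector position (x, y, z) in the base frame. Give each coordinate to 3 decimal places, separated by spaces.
after link 1: o_1 = (2.0000, -3.4641, 1.0000)
after link 2: o_2 = (3.7321, -2.4641, 3.0000)
after link 3: o_3 = (6.3301, 1.0359, 4.0000)

6.330 1.036 4.000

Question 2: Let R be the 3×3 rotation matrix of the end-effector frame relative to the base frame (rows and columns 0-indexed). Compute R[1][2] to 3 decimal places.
End-effector z-axis (col 2 of R) = (0.8660,0.5000,0.0000)
R[1][2] = 0.5000

0.500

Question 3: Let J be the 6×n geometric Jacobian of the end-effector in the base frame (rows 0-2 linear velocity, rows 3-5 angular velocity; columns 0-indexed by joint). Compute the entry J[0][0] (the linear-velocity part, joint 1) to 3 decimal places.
axis z_0 = ẑ; lever o_n−o_0 = (6.3301,1.0359,4.0000)
cross product → J_v[:, 0] = (-1.0359,6.3301,0.0000)
J_ω[:, 0] = z_0
entry J[0][0] = -1.0359

-1.036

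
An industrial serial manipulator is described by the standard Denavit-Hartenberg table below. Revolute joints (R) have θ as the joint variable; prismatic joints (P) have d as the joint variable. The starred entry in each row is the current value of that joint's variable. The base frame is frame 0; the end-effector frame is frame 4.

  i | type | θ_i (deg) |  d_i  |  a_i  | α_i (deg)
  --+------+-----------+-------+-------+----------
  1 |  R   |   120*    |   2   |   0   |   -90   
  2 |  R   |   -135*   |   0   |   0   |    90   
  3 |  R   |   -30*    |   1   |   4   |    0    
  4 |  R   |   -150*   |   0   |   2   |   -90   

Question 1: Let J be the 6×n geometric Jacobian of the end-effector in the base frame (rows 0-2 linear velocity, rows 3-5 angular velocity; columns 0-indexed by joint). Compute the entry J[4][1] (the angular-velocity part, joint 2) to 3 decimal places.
-0.500

axis z_1 = (-0.8660,-0.5000,0.0000); lever o_n−o_1 = (2.6032,-0.5089,0.3282)
cross product → J_v[:, 1] = (-0.1641,0.2842,1.7424)
J_ω[:, 1] = z_1
entry J[4][1] = -0.5000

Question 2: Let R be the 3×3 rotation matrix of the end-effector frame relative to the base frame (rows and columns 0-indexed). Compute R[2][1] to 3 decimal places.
End-effector y-axis (col 1 of R) = (-0.3536,0.6124,0.7071)
R[2][1] = 0.7071

0.707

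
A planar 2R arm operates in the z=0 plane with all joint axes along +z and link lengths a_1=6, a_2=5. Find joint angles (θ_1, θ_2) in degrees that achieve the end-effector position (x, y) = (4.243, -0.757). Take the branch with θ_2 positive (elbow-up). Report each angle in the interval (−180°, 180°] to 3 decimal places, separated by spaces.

-65.236 134.997

cos θ_2 = (18.5761−6²−5²)/(2·6·5) = -0.7071; θ_2 = 134.9966° (elbow-up)
β = atan2(-0.7570,4.2430) = -10.1158°; ψ = atan2(3.5357,2.4647) = 55.1206°
θ_1 = β − ψ = -65.2364°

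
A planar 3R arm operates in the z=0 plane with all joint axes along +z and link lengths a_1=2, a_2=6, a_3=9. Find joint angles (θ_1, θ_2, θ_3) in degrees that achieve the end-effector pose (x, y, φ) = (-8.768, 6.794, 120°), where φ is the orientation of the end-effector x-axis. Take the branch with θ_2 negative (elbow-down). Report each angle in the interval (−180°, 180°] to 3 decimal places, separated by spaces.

wrist centre = target − a_3·(cos φ, sin φ) = (-4.2680, -1.0002)
cos θ_2 = (19.2163−2²−6²)/(2·2·6) = -0.8660; θ_2 = -149.9957° (elbow-down)
β = atan2(-1.0002,-4.2680) = -166.8105°; ψ = atan2(-3.0004,-3.1959) = -136.8075°
θ_1 = β − ψ = -30.0029°
θ_3 = φ − θ_1 − θ_2 = -60.0013° (wrapped to (-180°,180°])

-30.003 -149.996 -60.001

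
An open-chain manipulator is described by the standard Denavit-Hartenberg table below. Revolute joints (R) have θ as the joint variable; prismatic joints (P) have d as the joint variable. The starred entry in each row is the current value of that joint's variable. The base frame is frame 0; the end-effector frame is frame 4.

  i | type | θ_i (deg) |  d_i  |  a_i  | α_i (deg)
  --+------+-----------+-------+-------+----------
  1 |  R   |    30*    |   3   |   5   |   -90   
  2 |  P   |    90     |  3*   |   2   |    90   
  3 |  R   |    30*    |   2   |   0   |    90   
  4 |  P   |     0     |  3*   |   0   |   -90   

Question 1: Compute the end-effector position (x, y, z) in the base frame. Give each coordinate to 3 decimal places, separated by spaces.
after link 1: o_1 = (4.3301, 2.5000, 3.0000)
after link 2: o_2 = (2.8301, 5.0981, 1.0000)
after link 3: o_3 = (4.5622, 6.0981, 1.0000)
after link 4: o_4 = (5.8612, 3.8481, -0.5000)

5.861 3.848 -0.500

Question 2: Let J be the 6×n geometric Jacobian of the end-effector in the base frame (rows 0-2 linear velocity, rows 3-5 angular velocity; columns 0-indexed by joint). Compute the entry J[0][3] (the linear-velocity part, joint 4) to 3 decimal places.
prismatic axis z_3 = (0.4330,-0.7500,-0.5000)
J_v[:, 3] = z_3; J_ω[:, 3] = (0,0,0)
entry J[0][3] = 0.4330

0.433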